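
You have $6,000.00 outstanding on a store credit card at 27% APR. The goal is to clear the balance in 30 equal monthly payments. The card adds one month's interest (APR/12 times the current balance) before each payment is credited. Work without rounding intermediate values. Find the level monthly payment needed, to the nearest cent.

$277.20

Monthly rate r = 27%/12 = 2.25% = 0.0225.
Level-payment amortization: P = B₀·r / (1 − (1+r)^(−n)) = 6000.00·0.0225 / (1 − 1.0225^(−30)).
Denominator 1 − (1+r)^(−30) = 0.487019922.
P = 135 / 0.487019922 ≈ 277.20.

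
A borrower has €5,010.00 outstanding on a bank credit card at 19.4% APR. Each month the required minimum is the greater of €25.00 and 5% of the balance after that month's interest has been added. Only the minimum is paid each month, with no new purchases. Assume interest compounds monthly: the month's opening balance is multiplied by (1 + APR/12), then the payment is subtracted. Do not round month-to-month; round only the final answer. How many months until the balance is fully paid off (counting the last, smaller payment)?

90 months

Monthly rate r = 19.4%/12 = 1.61667% = 0.0161667.
While 5% of the post-interest balance exceeds €25.00, each month B ← (B·(1+r))·(1 − 0.05), i.e. B shrinks by the factor (1+r)·0.95 = 0.96536.
This holds for months 1–66. Entering month 67 the balance is €488.97; 5% of the post-interest balance is now below €25.00, so the flat €25.00 minimum applies from here.
From month 67 a fixed €25.00 at rate r clears €488.97 in 24 more payments. Total: 66 + 24 = 90 months.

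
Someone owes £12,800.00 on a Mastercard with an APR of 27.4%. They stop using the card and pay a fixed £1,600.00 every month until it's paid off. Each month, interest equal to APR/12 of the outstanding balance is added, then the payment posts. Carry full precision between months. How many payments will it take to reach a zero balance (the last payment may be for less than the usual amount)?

Monthly rate r = 27.4%/12 = 2.28333% = 0.0228333.
Recurrence: B ← B·(1+r) − £1,600.00.
Month 1: interest £292.27; balance after payment £11,492.27.
Month 2: interest £262.41; balance after payment £10,154.67.
Closed form: n = −ln(1 − rB₀/P)/ln(1+r) = −ln(0.81733)/ln(1.02283) ≈ 8.934, so the balance reaches zero during payment 9.

9 months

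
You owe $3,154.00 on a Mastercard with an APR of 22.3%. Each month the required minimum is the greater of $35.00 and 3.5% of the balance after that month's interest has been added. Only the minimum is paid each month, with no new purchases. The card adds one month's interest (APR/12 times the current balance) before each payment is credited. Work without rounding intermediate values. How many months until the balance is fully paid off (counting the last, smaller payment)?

108 months

Monthly rate r = 22.3%/12 = 1.85833% = 0.0185833.
While 3.5% of the post-interest balance exceeds $35.00, each month B ← (B·(1+r))·(1 − 0.035), i.e. B shrinks by the factor (1+r)·0.965 = 0.98293.
This holds for months 1–68. Entering month 69 the balance is $978.33; 3.5% of the post-interest balance is now below $35.00, so the flat $35.00 minimum applies from here.
From month 69 a fixed $35.00 at rate r clears $978.33 in 40 more payments. Total: 68 + 40 = 108 months.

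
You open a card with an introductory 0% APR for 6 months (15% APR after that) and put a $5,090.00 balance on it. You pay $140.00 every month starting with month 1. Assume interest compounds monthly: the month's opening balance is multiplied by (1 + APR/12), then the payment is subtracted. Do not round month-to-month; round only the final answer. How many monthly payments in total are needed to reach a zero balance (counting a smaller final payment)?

Promo months 1–6 at r₀ = 0%/12 = 0; months 7+ at r₁ = 15%/12 = 0.0125.
After month 6 (no interest yet): B = $5,090.00 − 6·$140.00 = $4,250.00.
Then at r₁ with $140.00/mo: n₂ = −ln(1 − r₁·B/P)/ln(1+r₁) ≈ 38.41 → 39 more payments.

45 months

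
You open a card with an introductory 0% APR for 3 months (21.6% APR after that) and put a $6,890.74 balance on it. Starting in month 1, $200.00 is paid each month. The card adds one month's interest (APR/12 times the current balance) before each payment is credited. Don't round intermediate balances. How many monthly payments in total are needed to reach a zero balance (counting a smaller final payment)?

Promo months 1–3 at r₀ = 0%/12 = 0; months 4+ at r₁ = 21.6%/12 = 0.018.
After month 3 (no interest yet): B = $6,890.74 − 3·$200.00 = $6,290.74.
Then at r₁ with $200.00/mo: n₂ = −ln(1 − r₁·B/P)/ln(1+r₁) ≈ 46.81 → 47 more payments.

50 payments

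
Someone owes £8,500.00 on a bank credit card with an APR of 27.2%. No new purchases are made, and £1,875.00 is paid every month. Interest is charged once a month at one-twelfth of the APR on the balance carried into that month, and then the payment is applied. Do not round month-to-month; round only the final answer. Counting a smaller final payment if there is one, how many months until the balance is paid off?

5 payments

Monthly rate r = 27.2%/12 = 2.26667% = 0.0226667.
Recurrence: B ← B·(1+r) − £1,875.00.
Month 1: interest £192.67; balance after payment £6,817.67.
Month 2: interest £154.53; balance after payment £5,097.20.
Month 3: interest £115.54; balance after payment £3,337.74.
Month 4: interest £75.66; balance after payment £1,538.39.
Month 5: interest £34.87; balance after payment £0.00.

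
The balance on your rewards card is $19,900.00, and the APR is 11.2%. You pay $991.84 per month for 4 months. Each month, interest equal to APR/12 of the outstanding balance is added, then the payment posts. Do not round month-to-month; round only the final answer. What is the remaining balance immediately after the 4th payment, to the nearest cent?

$16,630.15

Monthly rate r = 11.2%/12 = 0.933333% = 0.00933333.
Each month: B ← B·(1+r) − $991.84.
Month 1: interest $185.73; balance after payment $19,093.89.
Month 2: interest $178.21; balance after payment $18,280.26.
Month 3: interest $170.62; balance after payment $17,459.04.
Month 4: interest $162.95; balance after payment $16,630.15.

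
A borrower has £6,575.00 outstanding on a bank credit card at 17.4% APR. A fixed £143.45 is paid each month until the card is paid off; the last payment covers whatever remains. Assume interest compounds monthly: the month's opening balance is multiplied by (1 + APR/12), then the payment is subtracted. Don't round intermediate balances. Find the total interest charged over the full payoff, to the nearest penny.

£4,310.94

Monthly rate r = 17.4%/12 = 1.45% = 0.0145.
Payoff takes n = ⌈−ln(1 − rB₀/P)/ln(1+r)⌉ = ⌈75.886⌉ = 76 payments; the last is £127.19.
Total paid = 75·£143.45 + £127.19 = £10,885.94.
Total interest = total paid − principal = £10,885.94 − £6,575.00 = £4,310.94.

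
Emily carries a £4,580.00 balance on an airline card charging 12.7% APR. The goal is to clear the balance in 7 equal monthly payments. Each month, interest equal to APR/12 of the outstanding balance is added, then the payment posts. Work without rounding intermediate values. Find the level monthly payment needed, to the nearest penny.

Monthly rate r = 12.7%/12 = 1.05833% = 0.0105833.
Level-payment amortization: P = B₀·r / (1 − (1+r)^(−n)) = 4580.00·0.0105833 / (1 − 1.01058^(−7)).
Denominator 1 − (1+r)^(−7) = 0.0710441386.
P = 48.4717 / 0.0710441386 ≈ 682.28.

£682.28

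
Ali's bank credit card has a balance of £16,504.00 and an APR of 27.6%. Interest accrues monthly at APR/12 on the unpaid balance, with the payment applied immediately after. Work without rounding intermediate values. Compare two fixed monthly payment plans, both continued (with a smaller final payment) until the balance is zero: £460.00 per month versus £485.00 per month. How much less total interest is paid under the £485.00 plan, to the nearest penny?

Monthly rate r = 27.6%/12 = 2.3% = 0.023.
At £460.00/mo: n = ⌈−ln(1 − rB₀/P)/ln(1+r)⌉ = 77 payments (last £322.98); total interest = total paid − £16,504.00 = £18,778.98.
At £485.00/mo: 68 payments (last £59.56); total interest £16,050.56.
Interest saved = £18,778.98 − £16,050.56 = £2,728.42.

£2,728.42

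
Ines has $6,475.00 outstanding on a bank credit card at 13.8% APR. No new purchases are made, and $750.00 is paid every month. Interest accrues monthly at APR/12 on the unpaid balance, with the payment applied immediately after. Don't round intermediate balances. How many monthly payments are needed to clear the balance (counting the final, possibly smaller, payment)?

Monthly rate r = 13.8%/12 = 1.15% = 0.0115.
Recurrence: B ← B·(1+r) − $750.00.
Month 1: interest $74.46; balance after payment $5,799.46.
Month 2: interest $66.69; balance after payment $5,116.16.
Closed form: n = −ln(1 − rB₀/P)/ln(1+r) = −ln(0.90072)/ln(1.0115) ≈ 9.145, so the balance reaches zero during payment 10.

10 months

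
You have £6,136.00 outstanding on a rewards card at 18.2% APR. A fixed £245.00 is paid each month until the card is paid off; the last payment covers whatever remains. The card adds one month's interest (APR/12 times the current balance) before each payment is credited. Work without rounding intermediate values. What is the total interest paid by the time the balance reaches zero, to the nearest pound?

Monthly rate r = 18.2%/12 = 1.51667% = 0.0151667.
Payoff takes n = ⌈−ln(1 − rB₀/P)/ln(1+r)⌉ = ⌈31.741⌉ = 32 payments; the last is £181.88.
Total paid = 31·£245.00 + £181.88 = £7,776.88.
Total interest = total paid − principal = £7,776.88 − £6,136.00 = £1,640.88.

£1,641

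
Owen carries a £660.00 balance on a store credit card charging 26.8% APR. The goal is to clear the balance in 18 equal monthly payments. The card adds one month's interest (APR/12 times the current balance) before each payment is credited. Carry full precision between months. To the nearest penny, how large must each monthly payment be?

£44.93

Monthly rate r = 26.8%/12 = 2.23333% = 0.0223333.
Level-payment amortization: P = B₀·r / (1 − (1+r)^(−n)) = 660.00·0.0223333 / (1 − 1.02233^(−18)).
Denominator 1 − (1+r)^(−18) = 0.328053622.
P = 14.74 / 0.328053622 ≈ 44.93.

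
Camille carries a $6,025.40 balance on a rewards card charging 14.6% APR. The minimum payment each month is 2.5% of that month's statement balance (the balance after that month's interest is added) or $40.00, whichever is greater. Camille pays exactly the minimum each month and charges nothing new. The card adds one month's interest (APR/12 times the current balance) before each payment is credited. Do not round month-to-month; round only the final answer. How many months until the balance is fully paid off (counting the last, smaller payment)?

Monthly rate r = 14.6%/12 = 1.21667% = 0.0121667.
While 2.5% of the post-interest balance exceeds $40.00, each month B ← (B·(1+r))·(1 − 0.025), i.e. B shrinks by the factor (1+r)·0.975 = 0.98686.
This holds for months 1–102. Entering month 103 the balance is $1,563.74; 2.5% of the post-interest balance is now below $40.00, so the flat $40.00 minimum applies from here.
From month 103 a fixed $40.00 at rate r clears $1,563.74 in 54 more payments. Total: 102 + 54 = 156 months.

156 months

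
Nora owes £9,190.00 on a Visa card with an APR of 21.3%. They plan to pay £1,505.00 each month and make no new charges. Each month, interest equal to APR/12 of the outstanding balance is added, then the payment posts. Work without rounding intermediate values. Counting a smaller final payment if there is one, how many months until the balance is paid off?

Monthly rate r = 21.3%/12 = 1.775% = 0.01775.
Recurrence: B ← B·(1+r) − £1,505.00.
Month 1: interest £163.12; balance after payment £7,848.12.
Month 2: interest £139.30; balance after payment £6,482.43.
Closed form: n = −ln(1 − rB₀/P)/ln(1+r) = −ln(0.89161)/ln(1.01775) ≈ 6.520, so the balance reaches zero during payment 7.

7 months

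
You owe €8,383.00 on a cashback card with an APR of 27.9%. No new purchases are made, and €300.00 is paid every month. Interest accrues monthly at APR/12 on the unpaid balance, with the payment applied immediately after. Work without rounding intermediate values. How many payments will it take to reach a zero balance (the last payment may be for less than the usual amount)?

46 months

Monthly rate r = 27.9%/12 = 2.325% = 0.02325.
Recurrence: B ← B·(1+r) − €300.00.
Month 1: interest €194.90; balance after payment €8,277.90.
Month 2: interest €192.46; balance after payment €8,170.37.
Closed form: n = −ln(1 − rB₀/P)/ln(1+r) = −ln(0.35032)/ln(1.02325) ≈ 45.637, so the balance reaches zero during payment 46.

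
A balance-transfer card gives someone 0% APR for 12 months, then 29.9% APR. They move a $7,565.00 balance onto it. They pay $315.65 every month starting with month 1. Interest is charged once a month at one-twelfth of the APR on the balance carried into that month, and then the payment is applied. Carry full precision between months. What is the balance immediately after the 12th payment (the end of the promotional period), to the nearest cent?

Promo months 1–12 at r₀ = 0%/12 = 0; months 13+ at r₁ = 29.9%/12 = 0.0249167.
After month 12 (no interest yet): B = $7,565.00 − 12·$315.65 = $3,777.20.

$3,777.20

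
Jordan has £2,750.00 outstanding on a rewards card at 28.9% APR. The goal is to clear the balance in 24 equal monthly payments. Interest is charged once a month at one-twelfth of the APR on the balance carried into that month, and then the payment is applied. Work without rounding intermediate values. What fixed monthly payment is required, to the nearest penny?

Monthly rate r = 28.9%/12 = 2.40833% = 0.0240833.
Level-payment amortization: P = B₀·r / (1 − (1+r)^(−n)) = 2750.00·0.0240833 / (1 − 1.02408^(−24)).
Denominator 1 − (1+r)^(−24) = 0.435124363.
P = 66.2292 / 0.435124363 ≈ 152.21.

£152.21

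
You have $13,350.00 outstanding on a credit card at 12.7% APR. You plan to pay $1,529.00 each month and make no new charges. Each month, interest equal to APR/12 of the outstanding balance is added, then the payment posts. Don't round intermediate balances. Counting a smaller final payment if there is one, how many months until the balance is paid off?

10 payments

Monthly rate r = 12.7%/12 = 1.05833% = 0.0105833.
Recurrence: B ← B·(1+r) − $1,529.00.
Month 1: interest $141.29; balance after payment $11,962.29.
Month 2: interest $126.60; balance after payment $10,559.89.
Closed form: n = −ln(1 − rB₀/P)/ln(1+r) = −ln(0.90759)/ln(1.01058) ≈ 9.210, so the balance reaches zero during payment 10.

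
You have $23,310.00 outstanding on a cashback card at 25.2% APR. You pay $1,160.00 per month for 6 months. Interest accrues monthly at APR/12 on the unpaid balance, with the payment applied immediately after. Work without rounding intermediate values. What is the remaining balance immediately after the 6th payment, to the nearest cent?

$19,069.85

Monthly rate r = 25.2%/12 = 2.1% = 0.021.
Each month: B ← B·(1+r) − $1,160.00.
Month 1: interest $489.51; balance after payment $22,639.51.
Month 2: interest $475.43; balance after payment $21,954.94.
Month 3: interest $461.05; balance after payment $21,255.99.
Month 4: interest $446.38; balance after payment $20,542.37.
Month 5: interest $431.39; balance after payment $19,813.76.
Month 6: interest $416.09; balance after payment $19,069.85.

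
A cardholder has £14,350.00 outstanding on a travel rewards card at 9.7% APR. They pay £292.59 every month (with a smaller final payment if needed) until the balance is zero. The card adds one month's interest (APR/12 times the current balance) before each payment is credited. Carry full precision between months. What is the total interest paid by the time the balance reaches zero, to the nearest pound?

Monthly rate r = 9.7%/12 = 0.808333% = 0.00808333.
Payoff takes n = ⌈−ln(1 − rB₀/P)/ln(1+r)⌉ = ⌈62.716⌉ = 63 payments; the last is £209.80.
Total paid = 62·£292.59 + £209.80 = £18,350.38.
Total interest = total paid − principal = £18,350.38 − £14,350.00 = £4,000.38.

£4,000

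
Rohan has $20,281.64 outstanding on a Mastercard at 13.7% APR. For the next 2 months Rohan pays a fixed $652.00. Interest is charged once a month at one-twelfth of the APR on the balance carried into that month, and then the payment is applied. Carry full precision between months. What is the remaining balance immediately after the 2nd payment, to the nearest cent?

Monthly rate r = 13.7%/12 = 1.14167% = 0.0114167.
Each month: B ← B·(1+r) − $652.00.
Month 1: interest $231.55; balance after payment $19,861.19.
Month 2: interest $226.75; balance after payment $19,435.94.

$19,435.94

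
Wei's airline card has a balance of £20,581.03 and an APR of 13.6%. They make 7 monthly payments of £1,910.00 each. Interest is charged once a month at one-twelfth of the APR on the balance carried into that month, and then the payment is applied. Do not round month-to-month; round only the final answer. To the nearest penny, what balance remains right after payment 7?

Monthly rate r = 13.6%/12 = 1.13333% = 0.0113333.
Each month: B ← B·(1+r) − £1,910.00.
Month 1: interest £233.25; balance after payment £18,904.28.
Month 2: interest £214.25; balance after payment £17,208.53.
Month 3: interest £195.03; balance after payment £15,493.56.
Month 4: interest £175.59; balance after payment £13,759.15.
Month 5: interest £155.94; balance after payment £12,005.09.
Month 6: interest £136.06; balance after payment £10,231.15.
Month 7: interest £115.95; balance after payment £8,437.10.

£8,437.10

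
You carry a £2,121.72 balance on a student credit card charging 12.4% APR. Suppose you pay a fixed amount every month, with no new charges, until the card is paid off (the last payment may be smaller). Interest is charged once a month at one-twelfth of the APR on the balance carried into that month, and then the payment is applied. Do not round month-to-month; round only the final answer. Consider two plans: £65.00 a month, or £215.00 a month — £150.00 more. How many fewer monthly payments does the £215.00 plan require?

Monthly rate r = 12.4%/12 = 1.03333% = 0.0103333.
At £65.00/mo: n = ⌈−ln(1 − rB₀/P)/ln(1+r)⌉ = 41 payments (last £1.39); total interest = total paid − £2,121.72 = £479.67.
At £215.00/mo: 11 payments (last £99.68); total interest £127.96.
Payments saved = 41 − 11 = 30.

30 fewer payments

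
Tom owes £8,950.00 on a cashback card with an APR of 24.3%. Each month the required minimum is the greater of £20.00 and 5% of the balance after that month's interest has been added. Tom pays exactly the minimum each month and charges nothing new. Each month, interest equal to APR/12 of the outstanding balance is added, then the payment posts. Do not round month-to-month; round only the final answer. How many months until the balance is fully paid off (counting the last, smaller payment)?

126 months

Monthly rate r = 24.3%/12 = 2.025% = 0.02025.
While 5% of the post-interest balance exceeds £20.00, each month B ← (B·(1+r))·(1 − 0.05), i.e. B shrinks by the factor (1+r)·0.95 = 0.96924.
This holds for months 1–101. Entering month 102 the balance is £381.31; 5% of the post-interest balance is now below £20.00, so the flat £20.00 minimum applies from here.
From month 102 a fixed £20.00 at rate r clears £381.31 in 25 more payments. Total: 101 + 25 = 126 months.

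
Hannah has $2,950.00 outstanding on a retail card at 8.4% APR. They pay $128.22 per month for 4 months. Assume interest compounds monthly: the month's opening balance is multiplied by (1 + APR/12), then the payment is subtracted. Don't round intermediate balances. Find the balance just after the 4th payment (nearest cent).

Monthly rate r = 8.4%/12 = 0.7% = 0.007.
Each month: B ← B·(1+r) − $128.22.
Month 1: interest $20.65; balance after payment $2,842.43.
Month 2: interest $19.90; balance after payment $2,734.11.
Month 3: interest $19.14; balance after payment $2,625.03.
Month 4: interest $18.38; balance after payment $2,515.18.

$2,515.18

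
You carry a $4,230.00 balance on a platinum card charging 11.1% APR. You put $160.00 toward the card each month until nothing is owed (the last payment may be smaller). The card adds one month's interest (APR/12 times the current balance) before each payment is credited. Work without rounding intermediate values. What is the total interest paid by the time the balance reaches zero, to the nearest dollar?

Monthly rate r = 11.1%/12 = 0.925% = 0.00925.
Payoff takes n = ⌈−ln(1 − rB₀/P)/ln(1+r)⌉ = ⌈30.458⌉ = 31 payments; the last is $73.39.
Total paid = 30·$160.00 + $73.39 = $4,873.39.
Total interest = total paid − principal = $4,873.39 − $4,230.00 = $643.39.

$643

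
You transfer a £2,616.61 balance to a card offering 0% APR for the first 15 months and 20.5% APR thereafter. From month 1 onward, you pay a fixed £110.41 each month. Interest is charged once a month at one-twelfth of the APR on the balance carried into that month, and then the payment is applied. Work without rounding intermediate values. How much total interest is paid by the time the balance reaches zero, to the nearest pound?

Promo months 1–15 at r₀ = 0%/12 = 0; months 16+ at r₁ = 20.5%/12 = 0.0170833.
After month 15 (no interest yet): B = £2,616.61 − 15·£110.41 = £960.46.
Then at r₁ with £110.41/mo: n₂ = −ln(1 − r₁·B/P)/ln(1+r₁) ≈ 9.50 → 10 more payments.
Total paid = 24·£110.41 + £55.19 = £2,705.03; interest = £2,705.03 − £2,616.61 = £88.42.

£88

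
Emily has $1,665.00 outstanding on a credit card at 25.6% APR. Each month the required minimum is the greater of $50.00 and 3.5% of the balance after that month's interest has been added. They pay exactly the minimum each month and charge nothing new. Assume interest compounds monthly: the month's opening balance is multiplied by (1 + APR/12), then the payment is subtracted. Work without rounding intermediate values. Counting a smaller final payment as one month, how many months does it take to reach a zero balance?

Monthly rate r = 25.6%/12 = 2.13333% = 0.0213333.
While 3.5% of the post-interest balance exceeds $50.00, each month B ← (B·(1+r))·(1 − 0.035), i.e. B shrinks by the factor (1+r)·0.965 = 0.98559.
This holds for months 1–13. Entering month 14 the balance is $1,378.63; 3.5% of the post-interest balance is now below $50.00, so the flat $50.00 minimum applies from here.
From month 14 a fixed $50.00 at rate r clears $1,378.63 in 43 more payments. Total: 13 + 43 = 56 months.

56 months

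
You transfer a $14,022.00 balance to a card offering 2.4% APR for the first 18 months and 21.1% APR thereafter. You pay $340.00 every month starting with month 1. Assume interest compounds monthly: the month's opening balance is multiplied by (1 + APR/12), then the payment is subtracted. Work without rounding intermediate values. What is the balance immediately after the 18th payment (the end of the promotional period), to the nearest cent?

$8,310.31

Promo months 1–18 at r₀ = 2.4%/12 = 0.002; months 19+ at r₁ = 21.1%/12 = 0.0175833.
After month 18: iterate B ← B·(1+r₀) − $340.00 for 18 months → $8,310.31.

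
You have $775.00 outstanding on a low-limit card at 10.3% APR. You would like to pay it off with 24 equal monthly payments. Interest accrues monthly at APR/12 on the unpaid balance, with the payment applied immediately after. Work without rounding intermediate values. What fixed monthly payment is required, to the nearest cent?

$35.87

Monthly rate r = 10.3%/12 = 0.858333% = 0.00858333.
Level-payment amortization: P = B₀·r / (1 − (1+r)^(−n)) = 775.00·0.00858333 / (1 − 1.00858^(−24)).
Denominator 1 − (1+r)^(−24) = 0.185451204.
P = 6.65208 / 0.185451204 ≈ 35.87.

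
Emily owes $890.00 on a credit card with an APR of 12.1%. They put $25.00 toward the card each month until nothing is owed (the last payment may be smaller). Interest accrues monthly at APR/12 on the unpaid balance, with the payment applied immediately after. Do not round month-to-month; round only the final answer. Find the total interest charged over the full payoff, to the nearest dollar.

Monthly rate r = 12.1%/12 = 1.00833% = 0.0100833.
Payoff takes n = ⌈−ln(1 − rB₀/P)/ln(1+r)⌉ = ⌈44.322⌉ = 45 payments; the last is $8.07.
Total paid = 44·$25.00 + $8.07 = $1,108.07.
Total interest = total paid − principal = $1,108.07 − $890.00 = $218.07.

$218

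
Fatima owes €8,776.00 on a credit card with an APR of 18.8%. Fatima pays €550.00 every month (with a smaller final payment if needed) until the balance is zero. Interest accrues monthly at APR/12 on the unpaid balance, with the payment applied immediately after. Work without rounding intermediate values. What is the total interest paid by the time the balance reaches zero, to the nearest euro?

€1,403

Monthly rate r = 18.8%/12 = 1.56667% = 0.0156667.
Payoff takes n = ⌈−ln(1 − rB₀/P)/ln(1+r)⌉ = ⌈18.505⌉ = 19 payments; the last is €278.65.
Total paid = 18·€550.00 + €278.65 = €10,178.65.
Total interest = total paid − principal = €10,178.65 − €8,776.00 = €1,402.65.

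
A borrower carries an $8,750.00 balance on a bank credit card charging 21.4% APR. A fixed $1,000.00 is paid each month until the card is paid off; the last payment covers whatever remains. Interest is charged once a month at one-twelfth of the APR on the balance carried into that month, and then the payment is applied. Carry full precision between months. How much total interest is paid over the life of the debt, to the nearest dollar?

Monthly rate r = 21.4%/12 = 1.78333% = 0.0178333.
Payoff takes n = ⌈−ln(1 − rB₀/P)/ln(1+r)⌉ = ⌈9.598⌉ = 10 payments; the last is $599.90.
Total paid = 9·$1,000.00 + $599.90 = $9,599.90.
Total interest = total paid − principal = $9,599.90 − $8,750.00 = $849.90.

$850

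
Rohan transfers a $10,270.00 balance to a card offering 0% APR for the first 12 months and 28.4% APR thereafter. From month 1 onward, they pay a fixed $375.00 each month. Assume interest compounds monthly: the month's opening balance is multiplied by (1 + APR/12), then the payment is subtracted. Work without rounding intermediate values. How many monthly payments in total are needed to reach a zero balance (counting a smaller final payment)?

32 months

Promo months 1–12 at r₀ = 0%/12 = 0; months 13+ at r₁ = 28.4%/12 = 0.0236667.
After month 12 (no interest yet): B = $10,270.00 − 12·$375.00 = $5,770.00.
Then at r₁ with $375.00/mo: n₂ = −ln(1 − r₁·B/P)/ln(1+r₁) ≈ 19.36 → 20 more payments.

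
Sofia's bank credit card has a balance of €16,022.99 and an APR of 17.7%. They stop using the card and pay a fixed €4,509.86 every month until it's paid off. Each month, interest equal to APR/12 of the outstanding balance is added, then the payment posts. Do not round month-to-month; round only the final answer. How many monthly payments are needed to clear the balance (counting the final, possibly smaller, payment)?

4 months

Monthly rate r = 17.7%/12 = 1.475% = 0.01475.
Recurrence: B ← B·(1+r) − €4,509.86.
Month 1: interest €236.34; balance after payment €11,749.47.
Month 2: interest €173.30; balance after payment €7,412.91.
Month 3: interest €109.34; balance after payment €3,012.39.
Month 4: interest €44.43; balance after payment €0.00.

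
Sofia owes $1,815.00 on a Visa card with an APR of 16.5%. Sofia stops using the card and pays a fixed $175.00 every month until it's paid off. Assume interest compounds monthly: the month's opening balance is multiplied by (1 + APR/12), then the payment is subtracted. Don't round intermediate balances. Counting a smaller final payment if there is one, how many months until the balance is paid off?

Monthly rate r = 16.5%/12 = 1.375% = 0.01375.
Recurrence: B ← B·(1+r) − $175.00.
Month 1: interest $24.96; balance after payment $1,664.96.
Month 2: interest $22.89; balance after payment $1,512.85.
Closed form: n = −ln(1 − rB₀/P)/ln(1+r) = −ln(0.85739)/ln(1.01375) ≈ 11.267, so the balance reaches zero during payment 12.

12 payments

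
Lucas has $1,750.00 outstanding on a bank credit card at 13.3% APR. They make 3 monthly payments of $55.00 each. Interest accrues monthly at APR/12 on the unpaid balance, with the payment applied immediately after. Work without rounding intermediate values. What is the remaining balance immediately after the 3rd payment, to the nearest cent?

$1,642.00

Monthly rate r = 13.3%/12 = 1.10833% = 0.0110833.
Each month: B ← B·(1+r) − $55.00.
Month 1: interest $19.40; balance after payment $1,714.40.
Month 2: interest $19.00; balance after payment $1,678.40.
Month 3: interest $18.60; balance after payment $1,642.00.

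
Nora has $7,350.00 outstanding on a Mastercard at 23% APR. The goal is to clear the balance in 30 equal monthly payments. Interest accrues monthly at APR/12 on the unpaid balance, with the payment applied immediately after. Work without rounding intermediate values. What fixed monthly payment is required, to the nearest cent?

Monthly rate r = 23%/12 = 1.91667% = 0.0191667.
Level-payment amortization: P = B₀·r / (1 − (1+r)^(−n)) = 7350.00·0.0191667 / (1 − 1.01917^(−30)).
Denominator 1 − (1+r)^(−30) = 0.434225108.
P = 140.875 / 0.434225108 ≈ 324.43.

$324.43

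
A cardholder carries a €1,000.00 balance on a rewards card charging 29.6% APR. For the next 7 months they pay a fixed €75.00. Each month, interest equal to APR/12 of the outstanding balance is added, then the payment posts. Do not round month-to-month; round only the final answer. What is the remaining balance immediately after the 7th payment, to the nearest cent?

€620.50

Monthly rate r = 29.6%/12 = 2.46667% = 0.0246667.
Each month: B ← B·(1+r) − €75.00.
Month 1: interest €24.67; balance after payment €949.67.
Month 2: interest €23.43; balance after payment €898.09.
Month 3: interest €22.15; balance after payment €845.24.
Month 4: interest €20.85; balance after payment €791.09.
Month 5: interest €19.51; balance after payment €735.61.
Month 6: interest €18.14; balance after payment €678.75.
Month 7: interest €16.74; balance after payment €620.50.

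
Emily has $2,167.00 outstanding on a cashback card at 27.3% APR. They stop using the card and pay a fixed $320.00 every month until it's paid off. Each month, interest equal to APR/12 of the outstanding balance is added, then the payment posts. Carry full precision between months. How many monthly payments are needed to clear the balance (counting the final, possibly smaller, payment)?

8 payments

Monthly rate r = 27.3%/12 = 2.275% = 0.02275.
Recurrence: B ← B·(1+r) − $320.00.
Month 1: interest $49.30; balance after payment $1,896.30.
Month 2: interest $43.14; balance after payment $1,619.44.
Closed form: n = −ln(1 − rB₀/P)/ln(1+r) = −ln(0.84594)/ln(1.02275) ≈ 7.437, so the balance reaches zero during payment 8.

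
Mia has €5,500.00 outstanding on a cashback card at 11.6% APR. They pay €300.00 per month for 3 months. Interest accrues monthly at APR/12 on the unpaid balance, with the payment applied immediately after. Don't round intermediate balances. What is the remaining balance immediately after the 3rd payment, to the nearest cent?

Monthly rate r = 11.6%/12 = 0.966667% = 0.00966667.
Each month: B ← B·(1+r) − €300.00.
Month 1: interest €53.17; balance after payment €5,253.17.
Month 2: interest €50.78; balance after payment €5,003.95.
Month 3: interest €48.37; balance after payment €4,752.32.

€4,752.32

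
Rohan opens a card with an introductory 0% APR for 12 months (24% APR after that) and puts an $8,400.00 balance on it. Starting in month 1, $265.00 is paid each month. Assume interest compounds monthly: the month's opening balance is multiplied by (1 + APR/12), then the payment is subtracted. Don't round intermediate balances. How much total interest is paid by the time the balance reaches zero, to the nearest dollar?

Promo months 1–12 at r₀ = 0%/12 = 0; months 13+ at r₁ = 24%/12 = 0.02.
After month 12 (no interest yet): B = $8,400.00 − 12·$265.00 = $5,220.00.
Then at r₁ with $265.00/mo: n₂ = −ln(1 − r₁·B/P)/ln(1+r₁) ≈ 25.29 → 26 more payments.
Total paid = 37·$265.00 + $77.45 = $9,882.45; interest = $9,882.45 − $8,400.00 = $1,482.45.

$1,482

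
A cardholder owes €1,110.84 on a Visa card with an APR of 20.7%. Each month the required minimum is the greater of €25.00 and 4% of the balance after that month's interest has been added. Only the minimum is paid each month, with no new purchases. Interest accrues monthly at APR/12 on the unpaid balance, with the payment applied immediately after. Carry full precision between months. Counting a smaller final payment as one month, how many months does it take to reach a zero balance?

58 months

Monthly rate r = 20.7%/12 = 1.725% = 0.01725.
While 4% of the post-interest balance exceeds €25.00, each month B ← (B·(1+r))·(1 − 0.04), i.e. B shrinks by the factor (1+r)·0.96 = 0.97656.
This holds for months 1–25. Entering month 26 the balance is €613.94; 4% of the post-interest balance is now below €25.00, so the flat €25.00 minimum applies from here.
From month 26 a fixed €25.00 at rate r clears €613.94 in 33 more payments. Total: 25 + 33 = 58 months.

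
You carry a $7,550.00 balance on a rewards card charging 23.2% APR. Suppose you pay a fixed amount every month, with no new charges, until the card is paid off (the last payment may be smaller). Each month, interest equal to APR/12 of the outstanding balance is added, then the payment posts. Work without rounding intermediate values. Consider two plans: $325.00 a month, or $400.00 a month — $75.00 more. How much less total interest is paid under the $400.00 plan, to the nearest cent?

$635.79

Monthly rate r = 23.2%/12 = 1.93333% = 0.0193333.
At $325.00/mo: n = ⌈−ln(1 − rB₀/P)/ln(1+r)⌉ = 32 payments (last $45.17); total interest = total paid − $7,550.00 = $2,570.17.
At $400.00/mo: 24 payments (last $284.38); total interest $1,934.38.
Interest saved = $2,570.17 − $1,934.38 = $635.79.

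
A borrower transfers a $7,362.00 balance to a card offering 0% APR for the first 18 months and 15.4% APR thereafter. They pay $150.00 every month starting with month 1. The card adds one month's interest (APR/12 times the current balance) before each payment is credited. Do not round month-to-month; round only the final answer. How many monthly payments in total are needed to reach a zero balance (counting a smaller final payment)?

58 months

Promo months 1–18 at r₀ = 0%/12 = 0; months 19+ at r₁ = 15.4%/12 = 0.0128333.
After month 18 (no interest yet): B = $7,362.00 − 18·$150.00 = $4,662.00.
Then at r₁ with $150.00/mo: n₂ = −ln(1 − r₁·B/P)/ln(1+r₁) ≈ 39.91 → 40 more payments.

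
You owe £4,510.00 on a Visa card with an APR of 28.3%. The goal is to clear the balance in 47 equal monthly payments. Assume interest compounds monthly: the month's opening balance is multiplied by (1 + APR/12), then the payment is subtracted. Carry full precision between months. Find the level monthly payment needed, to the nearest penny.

Monthly rate r = 28.3%/12 = 2.35833% = 0.0235833.
Level-payment amortization: P = B₀·r / (1 − (1+r)^(−n)) = 4510.00·0.0235833 / (1 − 1.02358^(−47)).
Denominator 1 − (1+r)^(−47) = 0.665643841.
P = 106.361 / 0.665643841 ≈ 159.79.

£159.79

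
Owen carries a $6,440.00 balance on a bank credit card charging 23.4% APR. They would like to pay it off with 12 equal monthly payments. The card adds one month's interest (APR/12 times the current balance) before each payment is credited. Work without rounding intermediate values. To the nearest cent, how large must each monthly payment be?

Monthly rate r = 23.4%/12 = 1.95% = 0.0195.
Level-payment amortization: P = B₀·r / (1 − (1+r)^(−n)) = 6440.00·0.0195 / (1 − 1.0195^(−12)).
Denominator 1 − (1+r)^(−12) = 0.206853817.
P = 125.58 / 0.206853817 ≈ 607.10.

$607.10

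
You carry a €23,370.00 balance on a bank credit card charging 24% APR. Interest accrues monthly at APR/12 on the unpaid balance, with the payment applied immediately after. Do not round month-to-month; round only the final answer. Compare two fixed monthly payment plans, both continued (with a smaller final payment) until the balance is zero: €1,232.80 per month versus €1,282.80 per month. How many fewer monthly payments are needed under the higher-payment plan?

Monthly rate r = 24%/12 = 2% = 0.02.
At €1,232.80/mo: n = ⌈−ln(1 − rB₀/P)/ln(1+r)⌉ = 25 payments (last €86.81); total interest = total paid − €23,370.00 = €6,304.01.
At €1,282.80/mo: 23 payments (last €1,132.62); total interest €5,984.22.
Payments saved = 25 − 23 = 2.

2 fewer payments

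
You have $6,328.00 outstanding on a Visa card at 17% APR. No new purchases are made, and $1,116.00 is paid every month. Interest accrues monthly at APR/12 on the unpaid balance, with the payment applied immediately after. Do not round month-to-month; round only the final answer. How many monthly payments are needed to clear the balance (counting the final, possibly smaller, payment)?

6 months

Monthly rate r = 17%/12 = 1.41667% = 0.0141667.
Recurrence: B ← B·(1+r) − $1,116.00.
Month 1: interest $89.65; balance after payment $5,301.65.
Month 2: interest $75.11; balance after payment $4,260.75.
Month 3: interest $60.36; balance after payment $3,205.11.
Month 4: interest $45.41; balance after payment $2,134.52.
Month 5: interest $30.24; balance after payment $1,048.76.
Month 6: interest $14.86; balance after payment $0.00.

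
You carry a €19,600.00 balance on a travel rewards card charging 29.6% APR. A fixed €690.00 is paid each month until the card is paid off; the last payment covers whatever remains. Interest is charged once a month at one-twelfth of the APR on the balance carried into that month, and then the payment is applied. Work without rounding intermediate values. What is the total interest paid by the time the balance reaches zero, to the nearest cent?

€14,558.39

Monthly rate r = 29.6%/12 = 2.46667% = 0.0246667.
Payoff takes n = ⌈−ln(1 − rB₀/P)/ln(1+r)⌉ = ⌈49.502⌉ = 50 payments; the last is €348.39.
Total paid = 49·€690.00 + €348.39 = €34,158.39.
Total interest = total paid − principal = €34,158.39 − €19,600.00 = €14,558.39.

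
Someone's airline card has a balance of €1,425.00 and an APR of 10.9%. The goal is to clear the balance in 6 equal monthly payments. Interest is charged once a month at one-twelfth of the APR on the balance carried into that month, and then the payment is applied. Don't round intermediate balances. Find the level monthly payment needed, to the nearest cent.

€245.11

Monthly rate r = 10.9%/12 = 0.908333% = 0.00908333.
Level-payment amortization: P = B₀·r / (1 − (1+r)^(−n)) = 1425.00·0.00908333 / (1 − 1.00908^(−6)).
Denominator 1 − (1+r)^(−6) = 0.0528084803.
P = 12.9438 / 0.0528084803 ≈ 245.11.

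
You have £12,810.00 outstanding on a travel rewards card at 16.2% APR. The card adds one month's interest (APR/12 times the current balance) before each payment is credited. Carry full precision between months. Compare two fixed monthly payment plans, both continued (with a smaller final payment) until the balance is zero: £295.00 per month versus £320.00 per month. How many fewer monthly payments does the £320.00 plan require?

8 fewer payments

Monthly rate r = 16.2%/12 = 1.35% = 0.0135.
At £295.00/mo: n = ⌈−ln(1 − rB₀/P)/ln(1+r)⌉ = 66 payments (last £237.72); total interest = total paid − £12,810.00 = £6,602.72.
At £320.00/mo: 58 payments (last £312.52); total interest £5,742.52.
Payments saved = 66 − 58 = 8.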